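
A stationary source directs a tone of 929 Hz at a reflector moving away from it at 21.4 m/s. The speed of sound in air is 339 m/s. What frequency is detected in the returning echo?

At the reflector (a moving observer), f₁ = f₀ · (v − u)/v = 929 × 317.6/339 ≈ 870 Hz.
On reflection it acts as a source moving away from the stationary detector: f₂ = f₁ · v/(v + u) = 870 × 339/360.4 ≈ 819 Hz.

819 Hz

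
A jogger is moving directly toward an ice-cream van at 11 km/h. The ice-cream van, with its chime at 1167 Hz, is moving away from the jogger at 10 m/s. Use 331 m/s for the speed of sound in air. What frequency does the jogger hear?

1143 Hz

11 km/h = 3.056 m/s.
With source receding and observer approaching, f' = f · (v + v_o)/(v + v_s).
f' = 1167 × (331 + 3.056)/(331 + 10) = 1167 × 334.06/341 ≈ 1143 Hz.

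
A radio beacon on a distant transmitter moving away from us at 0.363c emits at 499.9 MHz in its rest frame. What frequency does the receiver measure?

Relativistic Doppler for frequency: f' = f₀ · √((1 − β)/(1 + β)).
f' = 499.9 × √(0.6370/1.3630) = 499.9 × 0.68363 ≈ 341.7 MHz.

341.7 MHz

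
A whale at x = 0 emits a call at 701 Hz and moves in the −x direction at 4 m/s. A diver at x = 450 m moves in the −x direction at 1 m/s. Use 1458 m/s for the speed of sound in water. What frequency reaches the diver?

The observer lies on the +x side, so the source is heading away from the observer and the observer is heading toward the source.
With source receding and observer approaching, f' = f · (v + v_o)/(v + v_s).
f' = 701 × (1458 + 1)/(1458 + 4) = 701 × 1459/1462 ≈ 700 Hz.

700 Hz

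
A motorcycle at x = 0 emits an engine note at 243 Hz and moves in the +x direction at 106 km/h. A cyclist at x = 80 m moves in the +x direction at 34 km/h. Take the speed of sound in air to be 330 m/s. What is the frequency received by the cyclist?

259 Hz

106 km/h = 29.44 m/s; 34 km/h = 9.444 m/s.
The observer lies on the +x side, so the source is heading toward the observer and the observer is heading away from the source.
Both move, so f' = f · (v − v_o)/(v − v_s).
f' = 243 × (330 − 9.444)/(330 − 29.44) = 243 × 320.56/300.56 ≈ 259 Hz.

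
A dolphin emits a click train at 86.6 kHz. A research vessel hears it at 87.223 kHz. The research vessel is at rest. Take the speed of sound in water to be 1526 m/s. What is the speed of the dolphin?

f' > f, so the dolphin is approaching.
f' = f · v/(v − v_s) ⇒ v_s = v · |1 − f/f'|.
v_s = 1526 × |1 − 86.6/87.223| = 1526 × 0.007143 ≈ 10.9 m/s.

10.9 m/s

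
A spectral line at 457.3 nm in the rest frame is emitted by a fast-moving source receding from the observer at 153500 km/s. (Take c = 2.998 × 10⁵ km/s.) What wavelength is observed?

805.0 nm

β = v/c = 153500/299800 = 0.5120.
Relativistic Doppler for wavelength: λ' = λ₀ · √((1 + β)/(1 − β)).
λ' = 457.3 × √(1.5120/0.4880) = 457.3 × 1.76024 ≈ 805.0 nm.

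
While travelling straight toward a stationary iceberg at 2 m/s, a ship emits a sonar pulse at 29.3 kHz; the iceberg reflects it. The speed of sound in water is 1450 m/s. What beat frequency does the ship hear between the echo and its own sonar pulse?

The iceberg receives the sound from a moving source: f₁ = f₀ · v/(v − v_e) = 29.3 × 1450/1448 ≈ 29.3405 kHz.
On the return leg the ship is a moving observer: f₂ = f₁ · (v + v_e)/v = 29.3405 × 1452/1450 ≈ 29.3809 kHz.
Equivalently f₂ = f₀ · (v + v_e)/(v − v_e).
Beat against the emitted tone (with f₀ = 29300 Hz): |f₂ − f₀| = 2v_e·f₀/(v − v_e) = 2 × 2 × 29300/1448 ≈ 81 Hz.

81 Hz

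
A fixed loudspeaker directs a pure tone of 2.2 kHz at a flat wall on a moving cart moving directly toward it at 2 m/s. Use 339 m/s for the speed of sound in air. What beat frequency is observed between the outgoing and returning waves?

26.1 Hz

The flat wall on a moving cart first receives the wave as a moving observer: f₁ = f₀ · (v + u)/v = 2.2 × (339 + 2)/339 ≈ 2.2130 kHz.
On reflection it acts as a source moving toward the stationary detector: f₂ = f₁ · v/(v − u) = 2.2130 × 339/337 ≈ 2.2261 kHz.
Beat frequency (with f₀ = 2200 Hz): |f₂ − f₀| = 2u·f₀/(v − u) = 2 × 2 × 2200/337 ≈ 26.1 Hz.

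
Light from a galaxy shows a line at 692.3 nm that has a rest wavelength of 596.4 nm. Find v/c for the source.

λ'/λ₀ = 1.1608 > 1 (redshift), so the source is receding.
λ'/λ₀ = √((1 + β)/(1 − β)) for a receding source ⇒ β = (r² − 1)/(r² + 1) with r = λ'/λ₀.
β = (1.3475 − 1)/(1.3475 + 1) ≈ 0.148.

0.148c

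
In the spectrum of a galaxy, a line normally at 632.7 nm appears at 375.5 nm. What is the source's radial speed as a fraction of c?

λ'/λ₀ = 0.5935 < 1 (blueshift), so the source is approaching.
λ'/λ₀ = √((1 − β)/(1 + β)) for an approaching source ⇒ β = (1 − r²)/(1 + r²) with r = λ'/λ₀.
β = (1 − 0.3522)/(1 + 0.3522) ≈ 0.479.

0.479c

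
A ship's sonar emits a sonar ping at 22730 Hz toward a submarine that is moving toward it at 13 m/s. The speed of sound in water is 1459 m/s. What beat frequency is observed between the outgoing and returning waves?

At the submarine (a moving observer), f₁ = f₀ · (v + u)/v = 22730 × 1472/1459 ≈ 22933 Hz.
On reflection it acts as a source moving toward the stationary detector: f₂ = f₁ · v/(v − u) = 22933 × 1459/1446 ≈ 23139 Hz.
Beat frequency: |f₂ − f₀| = 2u·f₀/(v − u) = 2 × 13 × 22730/1446 ≈ 409 Hz.

409 Hz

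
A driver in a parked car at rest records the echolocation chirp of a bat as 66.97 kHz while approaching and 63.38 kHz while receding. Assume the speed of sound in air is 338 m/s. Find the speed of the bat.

9.3 m/s

f₁/f₂ = (v + v_s)/(v − v_s), so v_s = v · (f₁ − f₂)/(f₁ + f₂).
v_s = 338 × (66.97 − 63.38)/(66.97 + 63.38) = 338 × 3.59/130.35 ≈ 9.3 m/s.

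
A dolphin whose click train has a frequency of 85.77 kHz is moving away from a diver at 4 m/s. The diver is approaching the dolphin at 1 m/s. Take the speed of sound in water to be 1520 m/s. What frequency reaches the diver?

With source receding and observer approaching, f' = f · (v + v_o)/(v + v_s).
f' = 85.77 × (1520 + 1)/(1520 + 4) = 85.77 × 1521/1524 ≈ 85.6 kHz.

85.6 kHz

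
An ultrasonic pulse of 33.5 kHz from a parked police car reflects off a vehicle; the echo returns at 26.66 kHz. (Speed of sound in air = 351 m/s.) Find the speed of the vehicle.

Double Doppler shift off a moving reflector: f₂ = f₀ · (v + u)/(v − u) (u > 0 toward emitter).
Rearranging, u = v · (f₂ − f₀)/(f₂ + f₀) = 351 × -6.84/60.16 ≈ -40 m/s.
So the vehicle is moving at 40 m/s away from the emitter.

40 m/s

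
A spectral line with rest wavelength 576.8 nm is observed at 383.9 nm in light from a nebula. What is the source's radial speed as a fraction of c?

0.386

λ'/λ₀ = 0.6656 < 1 (blueshift), so the source is approaching.
λ'/λ₀ = √((1 − β)/(1 + β)) for an approaching source ⇒ β = (1 − r²)/(1 + r²) with r = λ'/λ₀.
β = (1 − 0.4430)/(1 + 0.4430) ≈ 0.386.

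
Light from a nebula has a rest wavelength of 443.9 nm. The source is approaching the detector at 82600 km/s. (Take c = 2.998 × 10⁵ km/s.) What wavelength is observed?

β = v/c = 82600/299800 = 0.2755.
Relativistic Doppler for wavelength: λ' = λ₀ · √((1 − β)/(1 + β)).
λ' = 443.9 × √(0.7245/1.2755) = 443.9 × 0.75365 ≈ 334.5 nm.

334.5 nm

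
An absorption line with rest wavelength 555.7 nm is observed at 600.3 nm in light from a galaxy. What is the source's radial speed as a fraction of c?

0.077c

λ'/λ₀ = 1.0803 > 1 (redshift), so the source is receding.
λ'/λ₀ = √((1 + β)/(1 − β)) for a receding source ⇒ β = (r² − 1)/(r² + 1) with r = λ'/λ₀.
β = (1.1670 − 1)/(1.1670 + 1) ≈ 0.077.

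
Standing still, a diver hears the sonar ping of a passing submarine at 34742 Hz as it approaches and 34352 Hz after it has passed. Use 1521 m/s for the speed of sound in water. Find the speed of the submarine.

f₁/f₂ = (v + v_s)/(v − v_s), so v_s = v · (f₁ − f₂)/(f₁ + f₂).
v_s = 1521 × (34742 − 34352)/(34742 + 34352) = 1521 × 390/69094 ≈ 8.6 m/s.

8.6 m/s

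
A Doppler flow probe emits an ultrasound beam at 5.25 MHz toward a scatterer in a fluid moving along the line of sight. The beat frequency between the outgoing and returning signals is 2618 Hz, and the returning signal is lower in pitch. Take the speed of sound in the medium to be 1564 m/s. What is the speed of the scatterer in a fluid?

Double Doppler shift off a moving reflector: f₂ = f₀ · (v + u)/(v − u) (u > 0 toward emitter).
Returning signal is lower, so f₂ = f₀ − Δf = 5250000 − 2618 = 5247382 Hz.
Rearranging, u = v · (f₂ − f₀)/(f₂ + f₀) = 1564 × -2618/10497382 ≈ -0.39 m/s.
So the scatterer in a fluid is moving at 0.39 m/s away from the emitter.

0.39 m/s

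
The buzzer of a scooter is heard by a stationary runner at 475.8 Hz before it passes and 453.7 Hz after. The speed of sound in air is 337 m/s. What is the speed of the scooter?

f₁/f₂ = (v + v_s)/(v − v_s), so v_s = v · (f₁ − f₂)/(f₁ + f₂).
v_s = 337 × (475.8 − 453.7)/(475.8 + 453.7) = 337 × 22.1/929.5 ≈ 8.0 m/s.

8.0 m/s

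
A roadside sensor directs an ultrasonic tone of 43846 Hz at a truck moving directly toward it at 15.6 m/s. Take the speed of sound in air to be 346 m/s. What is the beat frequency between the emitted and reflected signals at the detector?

At the truck (a moving observer), f₁ = f₀ · (v + u)/v = 43846 × 361.6/346 ≈ 45823 Hz.
The reflection then acts as a moving source: f₂ = f₁ · v/(v − u) ≈ 47986 Hz.
Equivalently f₂ = f₀ · (v + u)/(v − u).
Beat frequency: |f₂ − f₀| = 2u·f₀/(v − u) = 2 × 15.6 × 43846/330.4 ≈ 4140 Hz.

4140 Hz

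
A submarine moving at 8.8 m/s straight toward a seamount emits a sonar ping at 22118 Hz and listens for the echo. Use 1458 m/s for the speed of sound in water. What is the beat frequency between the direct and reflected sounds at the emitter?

The seamount receives the sound from a moving source: f₁ = f₀ · v/(v − v_e) = 22118 × 1458/1449.2 ≈ 22252 Hz.
On the return leg the submarine is a moving observer: f₂ = f₁ · (v + v_e)/v = 22252 × 1466.8/1458 ≈ 22387 Hz.
Equivalently f₂ = f₀ · (v + v_e)/(v − v_e).
Beat against the emitted tone: |f₂ − f₀| = 2v_e·f₀/(v − v_e) = 2 × 8.8 × 22118/1449.2 ≈ 269 Hz.

269 Hz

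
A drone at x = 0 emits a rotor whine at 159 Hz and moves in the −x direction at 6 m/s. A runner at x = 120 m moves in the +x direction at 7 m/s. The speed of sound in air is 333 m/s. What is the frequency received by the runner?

The observer lies on the +x side, so the source is heading away from the observer and the observer is heading away from the source.
With source receding and observer receding, f' = f · (v − v_o)/(v + v_s).
f' = 159 × (333 − 7)/(333 + 6) = 159 × 326/339 ≈ 153 Hz.

153 Hz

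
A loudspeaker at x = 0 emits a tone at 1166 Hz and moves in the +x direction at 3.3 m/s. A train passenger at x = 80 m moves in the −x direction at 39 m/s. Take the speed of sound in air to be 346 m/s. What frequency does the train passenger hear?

1310 Hz

The observer lies on the +x side, so the source is heading toward the observer and the observer is heading toward the source.
Both move, so f' = f · (v + v_o)/(v − v_s).
f' = 1166 × (346 + 39)/(346 − 3.3) = 1166 × 385/342.7 ≈ 1310 Hz.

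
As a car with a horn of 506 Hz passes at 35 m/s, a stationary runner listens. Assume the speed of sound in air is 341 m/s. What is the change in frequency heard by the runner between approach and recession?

Approaching: f₁ = f · v/(v − v_s) = 506 × 341/306 ≈ 564 Hz.
Receding: f₂ = f · v/(v + v_s) = 506 × 341/376 ≈ 459 Hz.
Drop: f₁ − f₂ = 2f·v·v_s/(v² − v_s²) = 2 × 506 × 341 × 35/(341² − 35²) ≈ 105 Hz.

105 Hz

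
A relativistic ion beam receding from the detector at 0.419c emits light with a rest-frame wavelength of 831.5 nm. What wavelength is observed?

Relativistic Doppler for wavelength: λ' = λ₀ · √((1 + β)/(1 − β)).
λ' = 831.5 × √(1.4190/0.5810) = 831.5 × 1.56280 ≈ 1299.5 nm.

1299.5 nm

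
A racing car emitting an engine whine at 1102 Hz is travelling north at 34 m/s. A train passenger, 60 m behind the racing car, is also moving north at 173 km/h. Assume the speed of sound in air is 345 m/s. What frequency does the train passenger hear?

173 km/h = 48.06 m/s.
The train passenger is behind, so the racing car is moving away from it while the train passenger is moving toward the racing car.
With source receding and observer approaching, f' = f · (v + v_o)/(v + v_s).
f' = 1102 × (345 + 48.06)/(345 + 34) = 1102 × 393.06/379 ≈ 1143 Hz.

1143 Hz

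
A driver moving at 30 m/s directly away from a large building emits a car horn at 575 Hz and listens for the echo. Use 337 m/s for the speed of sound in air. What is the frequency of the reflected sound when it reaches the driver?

481 Hz

The large building receives the sound from a moving source: f₁ = f₀ · v/(v + v_e) = 575 × 337/367 ≈ 528 Hz.
On the return leg the driver is a moving observer: f₂ = f₁ · (v − v_e)/v = 528 × 307/337 ≈ 481 Hz.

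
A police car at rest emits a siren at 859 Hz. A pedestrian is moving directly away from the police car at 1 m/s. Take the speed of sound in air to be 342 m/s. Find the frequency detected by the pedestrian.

Only the observer moves, away from the source, so f' = f · (v − v_o)/v.
f' = 859 × (342 − 1)/342 = 859 × 341/342 ≈ 856 Hz.

856 Hz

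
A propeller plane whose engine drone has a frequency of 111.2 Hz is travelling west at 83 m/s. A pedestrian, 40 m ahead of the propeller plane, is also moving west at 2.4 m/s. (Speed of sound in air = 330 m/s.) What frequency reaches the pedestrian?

The pedestrian is ahead, so the propeller plane is moving toward it while the pedestrian is moving away from the propeller plane.
Both move, so f' = f · (v − v_o)/(v − v_s).
f' = 111.2 × (330 − 2.4)/(330 − 83) = 111.2 × 327.6/247 ≈ 147 Hz.

147 Hz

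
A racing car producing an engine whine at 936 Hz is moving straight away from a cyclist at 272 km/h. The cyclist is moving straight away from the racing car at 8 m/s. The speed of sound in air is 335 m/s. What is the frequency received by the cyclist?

746 Hz

272 km/h = 75.56 m/s.
General Doppler shift: f' = f · (v − v_o)/(v + v_s).
f' = 936 × (335 − 8)/(335 + 75.56) = 936 × 327/410.56 ≈ 746 Hz.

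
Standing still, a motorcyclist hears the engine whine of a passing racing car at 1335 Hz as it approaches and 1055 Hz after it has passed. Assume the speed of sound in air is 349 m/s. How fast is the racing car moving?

f₁/f₂ = (v + v_s)/(v − v_s), so v_s = v · (f₁ − f₂)/(f₁ + f₂).
v_s = 349 × (1335 − 1055)/(1335 + 1055) = 349 × 280/2390 ≈ 41 m/s.

41 m/s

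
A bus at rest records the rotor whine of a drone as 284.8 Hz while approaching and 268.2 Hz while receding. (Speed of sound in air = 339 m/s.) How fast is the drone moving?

10.2 m/s

f₁/f₂ = (v + v_s)/(v − v_s), so v_s = v · (f₁ − f₂)/(f₁ + f₂).
v_s = 339 × (284.8 − 268.2)/(284.8 + 268.2) = 339 × 16.6/553.0 ≈ 10.2 m/s.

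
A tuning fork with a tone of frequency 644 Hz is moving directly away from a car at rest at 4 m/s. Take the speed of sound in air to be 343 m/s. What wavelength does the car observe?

53.9 cm

Only the source moves, away from the listener, so f' = f · v/(v + v_s).
f' = 644 × 343/(343 + 4) ≈ 637 Hz.
λ' = v/f' = 343/636.576 ≈ 53.9 cm.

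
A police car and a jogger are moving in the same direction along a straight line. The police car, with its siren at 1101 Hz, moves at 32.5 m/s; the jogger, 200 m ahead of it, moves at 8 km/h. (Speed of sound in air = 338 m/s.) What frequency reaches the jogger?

8 km/h = 2.222 m/s.
The jogger is ahead, so the police car is moving toward it while the jogger is moving away from the police car.
Both move, so f' = f · (v − v_o)/(v − v_s).
f' = 1101 × (338 − 2.222)/(338 − 32.5) = 1101 × 335.78/305.5 ≈ 1210 Hz.

1210 Hz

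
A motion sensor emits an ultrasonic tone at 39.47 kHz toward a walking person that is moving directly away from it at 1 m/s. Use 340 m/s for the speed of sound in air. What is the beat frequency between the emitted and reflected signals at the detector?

231 Hz

At the walking person (a moving observer), f₁ = f₀ · (v − u)/v = 39.47 × 339/340 ≈ 39.354 kHz.
The reflection then acts as a moving source: f₂ = f₁ · v/(v + u) ≈ 39.239 kHz.
Equivalently f₂ = f₀ · (v − u)/(v + u).
Beat frequency (with f₀ = 39470 Hz): |f₂ − f₀| = 2u·f₀/(v + u) = 2 × 1 × 39470/341 ≈ 231 Hz.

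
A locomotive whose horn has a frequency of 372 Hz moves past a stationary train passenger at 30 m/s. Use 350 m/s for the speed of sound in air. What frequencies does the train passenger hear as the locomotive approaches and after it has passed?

Approaching: f₁ = f · v/(v − v_s) = 372 × 350/320 ≈ 407 Hz.
Receding: f₂ = f · v/(v + v_s) = 372 × 350/380 ≈ 343 Hz.

407 Hz approaching; 343 Hz receding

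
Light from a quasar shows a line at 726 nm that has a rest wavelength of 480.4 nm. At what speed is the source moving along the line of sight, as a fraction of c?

0.391c

λ'/λ₀ = 1.5112 > 1 (redshift), so the source is receding.
λ'/λ₀ = √((1 + β)/(1 − β)) for a receding source ⇒ β = (r² − 1)/(r² + 1) with r = λ'/λ₀.
β = (2.2838 − 1)/(2.2838 + 1) ≈ 0.391.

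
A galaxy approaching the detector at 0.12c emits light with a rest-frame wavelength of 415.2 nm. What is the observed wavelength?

368.0 nm

Relativistic Doppler for wavelength: λ' = λ₀ · √((1 − β)/(1 + β)).
λ' = 415.2 × √(0.8800/1.1200) = 415.2 × 0.88641 ≈ 368.0 nm.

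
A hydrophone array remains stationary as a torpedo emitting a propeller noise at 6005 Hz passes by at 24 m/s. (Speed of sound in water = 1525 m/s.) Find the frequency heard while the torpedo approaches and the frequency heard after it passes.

Approaching: f₁ = f · v/(v − v_s) = 6005 × 1525/1501 ≈ 6101 Hz.
Receding: f₂ = f · v/(v + v_s) = 6005 × 1525/1549 ≈ 5912 Hz.

6101 Hz approaching; 5912 Hz receding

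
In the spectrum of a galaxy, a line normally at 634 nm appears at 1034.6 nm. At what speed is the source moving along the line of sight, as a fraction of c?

λ'/λ₀ = 1.6319 > 1 (redshift), so the source is receding.
λ'/λ₀ = √((1 + β)/(1 − β)) for a receding source ⇒ β = (r² − 1)/(r² + 1) with r = λ'/λ₀.
β = (2.6630 − 1)/(2.6630 + 1) ≈ 0.454.

0.454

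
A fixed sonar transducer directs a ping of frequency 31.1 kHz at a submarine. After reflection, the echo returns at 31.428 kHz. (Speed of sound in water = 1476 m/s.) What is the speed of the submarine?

7.7 m/s

Double Doppler shift off a moving reflector: f₂ = f₀ · (v + u)/(v − u) (u > 0 toward emitter).
Rearranging, u = v · (f₂ − f₀)/(f₂ + f₀) = 1476 × 0.328/62.528 ≈ 7.7 m/s.
So the submarine is moving at 7.7 m/s toward the emitter.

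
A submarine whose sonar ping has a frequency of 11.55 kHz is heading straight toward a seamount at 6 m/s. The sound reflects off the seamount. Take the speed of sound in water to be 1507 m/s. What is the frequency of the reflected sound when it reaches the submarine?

The seamount receives the sound from a moving source: f₁ = f₀ · v/(v − v_e) = 11.55 × 1507/1501 ≈ 11.60 kHz.
On the return leg the submarine is a moving observer: f₂ = f₁ · (v + v_e)/v = 11.60 × 1513/1507 ≈ 11.64 kHz.

11.64 kHz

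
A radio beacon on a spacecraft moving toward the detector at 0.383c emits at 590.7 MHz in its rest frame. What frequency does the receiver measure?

Relativistic Doppler for frequency: f' = f₀ · √((1 + β)/(1 − β)).
f' = 590.7 × √(1.3830/0.6170) = 590.7 × 1.49716 ≈ 884.4 MHz.

884.4 MHz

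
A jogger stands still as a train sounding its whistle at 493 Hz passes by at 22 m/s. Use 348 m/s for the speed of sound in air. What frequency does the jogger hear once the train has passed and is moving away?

464 Hz

Receding: f₂ = f · v/(v + v_s) = 493 × 348/370 ≈ 464 Hz.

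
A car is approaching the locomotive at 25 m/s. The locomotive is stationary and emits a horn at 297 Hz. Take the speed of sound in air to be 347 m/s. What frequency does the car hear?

Moving observer, stationary source: f' = f · (v + v_o)/v.
f' = 297 × (347 + 25)/347 = 297 × 372/347 ≈ 318 Hz.

318 Hz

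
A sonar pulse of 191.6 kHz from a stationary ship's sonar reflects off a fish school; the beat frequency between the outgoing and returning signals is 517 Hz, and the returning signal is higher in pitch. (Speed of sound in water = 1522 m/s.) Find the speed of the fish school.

2.05 m/s

Double Doppler shift off a moving reflector: f₂ = f₀ · (v + u)/(v − u) (u > 0 toward emitter).
Returning signal is higher, so f₂ = f₀ + Δf = 191600 + 517 = 192117 Hz.
Rearranging, u = v · (f₂ − f₀)/(f₂ + f₀) = 1522 × 517/383717 ≈ 2.05 m/s.
So the fish school is moving at 2.05 m/s toward the emitter.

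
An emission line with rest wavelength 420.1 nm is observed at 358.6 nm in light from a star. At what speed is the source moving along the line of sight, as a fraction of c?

λ'/λ₀ = 0.8536 < 1 (blueshift), so the source is approaching.
λ'/λ₀ = √((1 − β)/(1 + β)) for an approaching source ⇒ β = (1 − r²)/(1 + r²) with r = λ'/λ₀.
β = (1 − 0.7286)/(1 + 0.7286) ≈ 0.157.

0.157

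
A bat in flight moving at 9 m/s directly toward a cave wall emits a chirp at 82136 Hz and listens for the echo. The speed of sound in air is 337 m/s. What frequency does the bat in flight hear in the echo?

The cave wall receives the sound from a moving source: f₁ = f₀ · v/(v − v_e) = 82136 × 337/328 ≈ 84390 Hz.
On the return leg the bat in flight is a moving observer: f₂ = f₁ · (v + v_e)/v = 84390 × 346/337 ≈ 86643 Hz.
Equivalently f₂ = f₀ · (v + v_e)/(v − v_e).

86643 Hz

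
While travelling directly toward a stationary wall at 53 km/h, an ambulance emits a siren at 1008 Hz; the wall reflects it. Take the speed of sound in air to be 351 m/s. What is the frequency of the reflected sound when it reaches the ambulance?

1096 Hz

53 km/h = 14.72 m/s.
The wall receives the sound from a moving source: f₁ = f₀ · v/(v − v_e) = 1008 × 351/336.28 ≈ 1052 Hz.
On the return leg the ambulance is a moving observer: f₂ = f₁ · (v + v_e)/v = 1052 × 365.72/351 ≈ 1096 Hz.
Equivalently f₂ = f₀ · (v + v_e)/(v − v_e).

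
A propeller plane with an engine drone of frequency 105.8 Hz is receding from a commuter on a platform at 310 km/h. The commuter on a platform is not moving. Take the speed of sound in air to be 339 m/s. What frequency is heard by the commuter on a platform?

84 Hz

310 km/h = 86.11 m/s.
With the source moving away from a stationary observer, f' = f · v/(v + v_s).
f' = 105.8 × 339/(339 + 86.11) = 105.8 × 339/425.1 ≈ 84 Hz.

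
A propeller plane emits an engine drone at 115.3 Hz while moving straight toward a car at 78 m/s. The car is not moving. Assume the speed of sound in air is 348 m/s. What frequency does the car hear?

With the source moving toward a stationary observer, f' = f · v/(v − v_s).
f' = 115.3 × 348/(348 − 78) = 115.3 × 348/270 ≈ 149 Hz.

149 Hz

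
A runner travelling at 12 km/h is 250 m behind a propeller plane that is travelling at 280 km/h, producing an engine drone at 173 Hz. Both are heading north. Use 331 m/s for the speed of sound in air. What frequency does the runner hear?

280 km/h = 77.78 m/s; 12 km/h = 3.333 m/s.
The runner is behind, so the propeller plane is moving away from it while the runner is moving toward the propeller plane.
With source receding and observer approaching, f' = f · (v + v_o)/(v + v_s).
f' = 173 × (331 + 3.333)/(331 + 77.78) = 173 × 334.33/408.78 ≈ 141 Hz.

141 Hz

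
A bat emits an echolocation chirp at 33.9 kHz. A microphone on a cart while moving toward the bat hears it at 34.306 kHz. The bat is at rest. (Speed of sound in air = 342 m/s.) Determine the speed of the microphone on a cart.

f' = f · (v + v_o)/v ⇒ v_o = v · |f'/f − 1|.
v_o = 342 × |34.306/33.9 − 1| = 342 × 0.01198 ≈ 4.1 m/s.

4.1 m/s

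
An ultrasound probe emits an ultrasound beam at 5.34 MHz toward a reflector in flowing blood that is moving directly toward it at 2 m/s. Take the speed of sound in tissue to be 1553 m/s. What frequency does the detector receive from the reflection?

5.354 MHz

The reflector in flowing blood first receives the wave as a moving observer: f₁ = f₀ · (v + u)/v = 5.34 × (1553 + 2)/1553 ≈ 5.347 MHz.
On reflection it acts as a source moving toward the stationary detector: f₂ = f₁ · v/(v − u) = 5.347 × 1553/1551 ≈ 5.354 MHz.
Equivalently f₂ = f₀ · (v + u)/(v − u).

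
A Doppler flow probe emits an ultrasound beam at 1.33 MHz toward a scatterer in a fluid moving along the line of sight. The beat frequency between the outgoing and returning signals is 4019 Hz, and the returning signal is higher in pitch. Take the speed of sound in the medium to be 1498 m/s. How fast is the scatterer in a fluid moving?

2.26 m/s

Double Doppler shift off a moving reflector: f₂ = f₀ · (v + u)/(v − u) (u > 0 toward emitter).
Returning signal is higher, so f₂ = f₀ + Δf = 1330000 + 4019 = 1334019 Hz.
Rearranging, u = v · (f₂ − f₀)/(f₂ + f₀) = 1498 × 4019/2664019 ≈ 2.26 m/s.
So the scatterer in a fluid is moving at 2.26 m/s toward the emitter.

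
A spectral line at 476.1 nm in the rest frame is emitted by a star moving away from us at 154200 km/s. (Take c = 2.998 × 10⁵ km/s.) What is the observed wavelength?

β = v/c = 154200/299800 = 0.5143.
Relativistic Doppler for wavelength: λ' = λ₀ · √((1 + β)/(1 − β)).
λ' = 476.1 × √(1.5143/0.4857) = 476.1 × 1.76582 ≈ 840.7 nm.

840.7 nm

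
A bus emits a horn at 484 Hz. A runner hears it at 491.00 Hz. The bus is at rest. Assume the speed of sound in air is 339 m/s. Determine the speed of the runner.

4.9 m/s

f' > f, so the runner is approaching.
f' = f · (v + v_o)/v ⇒ v_o = v · |f'/f − 1|.
v_o = 339 × |491.00/484 − 1| = 339 × 0.01446 ≈ 4.9 m/s.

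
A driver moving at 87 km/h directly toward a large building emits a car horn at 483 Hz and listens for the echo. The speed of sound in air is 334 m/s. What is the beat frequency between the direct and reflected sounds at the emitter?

87 km/h = 24.17 m/s.
The large building receives the sound from a moving source: f₁ = f₀ · v/(v − v_e) = 483 × 334/309.83 ≈ 520.7 Hz.
On the return leg the driver is a moving observer: f₂ = f₁ · (v + v_e)/v = 520.7 × 358.17/334 ≈ 558.3 Hz.
Equivalently f₂ = f₀ · (v + v_e)/(v − v_e).
Beat against the emitted tone: |f₂ − f₀| = 2v_e·f₀/(v − v_e) = 2 × 24.17 × 483/309.83 ≈ 75 Hz.

75 Hz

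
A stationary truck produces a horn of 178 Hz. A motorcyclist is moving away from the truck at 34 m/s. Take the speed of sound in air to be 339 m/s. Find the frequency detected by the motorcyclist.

160 Hz

Moving observer, stationary source: f' = f · (v − v_o)/v.
f' = 178 × (339 − 34)/339 = 178 × 305/339 ≈ 160 Hz.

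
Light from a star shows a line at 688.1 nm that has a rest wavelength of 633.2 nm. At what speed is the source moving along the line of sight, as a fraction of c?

λ'/λ₀ = 1.0867 > 1 (redshift), so the source is receding.
λ'/λ₀ = √((1 + β)/(1 − β)) for a receding source ⇒ β = (r² − 1)/(r² + 1) with r = λ'/λ₀.
β = (1.1809 − 1)/(1.1809 + 1) ≈ 0.083.

0.083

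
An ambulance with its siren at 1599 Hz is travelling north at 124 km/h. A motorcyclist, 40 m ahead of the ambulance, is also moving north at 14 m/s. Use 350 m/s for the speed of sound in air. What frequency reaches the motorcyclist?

1703 Hz

124 km/h = 34.44 m/s.
The motorcyclist is ahead, so the ambulance is moving toward it while the motorcyclist is moving away from the ambulance.
With source approaching and observer receding, f' = f · (v − v_o)/(v − v_s).
f' = 1599 × (350 − 14)/(350 − 34.44) = 1599 × 336/315.56 ≈ 1703 Hz.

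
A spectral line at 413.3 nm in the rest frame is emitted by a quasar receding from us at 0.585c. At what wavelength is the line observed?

Relativistic Doppler for wavelength: λ' = λ₀ · √((1 + β)/(1 − β)).
λ' = 413.3 × √(1.5850/0.4150) = 413.3 × 1.95430 ≈ 807.7 nm.

807.7 nm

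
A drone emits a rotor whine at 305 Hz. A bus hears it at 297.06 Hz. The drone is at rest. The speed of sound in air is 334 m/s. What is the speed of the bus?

f' < f, so the bus is receding.
f' = f · (v − v_o)/v ⇒ v_o = v · |f'/f − 1|.
v_o = 334 × |297.06/305 − 1| = 334 × 0.02603 ≈ 8.7 m/s.

8.7 m/s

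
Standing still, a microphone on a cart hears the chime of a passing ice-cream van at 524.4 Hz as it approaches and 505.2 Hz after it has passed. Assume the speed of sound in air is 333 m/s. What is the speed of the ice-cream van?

f₁/f₂ = (v + v_s)/(v − v_s), so v_s = v · (f₁ − f₂)/(f₁ + f₂).
v_s = 333 × (524.4 − 505.2)/(524.4 + 505.2) = 333 × 19.2/1029.6 ≈ 6.2 m/s.

6.2 m/s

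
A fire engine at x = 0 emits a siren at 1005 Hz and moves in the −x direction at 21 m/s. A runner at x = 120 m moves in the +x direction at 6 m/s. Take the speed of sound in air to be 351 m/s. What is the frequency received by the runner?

932 Hz

The observer lies on the +x side, so the source is heading away from the observer and the observer is heading away from the source.
General Doppler shift: f' = f · (v − v_o)/(v + v_s).
f' = 1005 × (351 − 6)/(351 + 21) = 1005 × 345/372 ≈ 932 Hz.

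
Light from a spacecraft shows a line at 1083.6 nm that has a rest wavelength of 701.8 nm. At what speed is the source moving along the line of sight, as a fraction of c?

0.409c

λ'/λ₀ = 1.5440 > 1 (redshift), so the source is receding.
λ'/λ₀ = √((1 + β)/(1 − β)) for a receding source ⇒ β = (r² − 1)/(r² + 1) with r = λ'/λ₀.
β = (2.3840 − 1)/(2.3840 + 1) ≈ 0.409.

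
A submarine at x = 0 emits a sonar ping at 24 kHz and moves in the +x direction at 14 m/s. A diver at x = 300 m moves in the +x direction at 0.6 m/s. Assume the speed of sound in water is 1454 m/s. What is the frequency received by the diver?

The observer lies on the +x side, so the source is heading toward the observer and the observer is heading away from the source.
With source approaching and observer receding, f' = f · (v − v_o)/(v − v_s).
f' = 24 × (1454 − 0.6)/(1454 − 14) = 24 × 1453.4/1440 ≈ 24.2 kHz.

24.2 kHz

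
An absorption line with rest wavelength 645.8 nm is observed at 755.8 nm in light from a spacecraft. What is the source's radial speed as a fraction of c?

0.156c

λ'/λ₀ = 1.1703 > 1 (redshift), so the source is receding.
λ'/λ₀ = √((1 + β)/(1 − β)) for a receding source ⇒ β = (r² − 1)/(r² + 1) with r = λ'/λ₀.
β = (1.3697 − 1)/(1.3697 + 1) ≈ 0.156.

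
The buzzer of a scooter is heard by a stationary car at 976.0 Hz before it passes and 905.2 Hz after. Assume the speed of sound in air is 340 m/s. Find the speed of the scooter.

f₁/f₂ = (v + v_s)/(v − v_s), so v_s = v · (f₁ − f₂)/(f₁ + f₂).
v_s = 340 × (976.0 − 905.2)/(976.0 + 905.2) = 340 × 70.8/1881.2 ≈ 12.8 m/s.

12.8 m/s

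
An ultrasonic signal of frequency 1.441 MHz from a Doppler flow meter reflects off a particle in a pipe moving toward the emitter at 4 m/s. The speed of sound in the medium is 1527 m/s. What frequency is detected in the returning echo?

At the particle in a pipe (a moving observer), f₁ = f₀ · (v + u)/v = 1.441 × 1531/1527 ≈ 1.4448 MHz.
On reflection it acts as a source moving toward the stationary detector: f₂ = f₁ · v/(v − u) = 1.4448 × 1527/1523 ≈ 1.4486 MHz.

1.4486 MHz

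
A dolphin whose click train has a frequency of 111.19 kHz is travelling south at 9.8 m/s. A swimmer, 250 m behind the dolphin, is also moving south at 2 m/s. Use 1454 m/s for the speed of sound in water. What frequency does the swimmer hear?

The swimmer is behind, so the dolphin is moving away from it while the swimmer is moving toward the dolphin.
Both move, so f' = f · (v + v_o)/(v + v_s).
f' = 111.19 × (1454 + 2)/(1454 + 9.8) = 111.19 × 1456/1463.8 ≈ 110.6 kHz.

110.6 kHz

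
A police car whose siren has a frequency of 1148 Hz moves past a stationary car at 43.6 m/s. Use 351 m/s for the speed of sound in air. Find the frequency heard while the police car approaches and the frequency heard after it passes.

1311 Hz approaching; 1021 Hz receding

Approaching: f₁ = f · v/(v − v_s) = 1148 × 351/307.4 ≈ 1311 Hz.
Receding: f₂ = f · v/(v + v_s) = 1148 × 351/394.6 ≈ 1021 Hz.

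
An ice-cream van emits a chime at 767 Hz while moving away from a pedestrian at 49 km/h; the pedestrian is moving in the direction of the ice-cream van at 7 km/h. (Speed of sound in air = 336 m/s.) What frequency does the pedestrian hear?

741 Hz

49 km/h = 13.61 m/s; 7 km/h = 1.944 m/s.
With source receding and observer approaching, f' = f · (v + v_o)/(v + v_s).
f' = 767 × (336 + 1.944)/(336 + 13.61) = 767 × 337.94/349.61 ≈ 741 Hz.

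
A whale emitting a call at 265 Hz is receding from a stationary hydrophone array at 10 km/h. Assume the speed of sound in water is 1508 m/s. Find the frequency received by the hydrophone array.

265 Hz

10 km/h = 2.778 m/s.
Only the source moves, away from the listener, so f' = f · v/(v + v_s).
f' = 265 × 1508/(1508 + 2.778) = 265 × 1508/1511 ≈ 265 Hz.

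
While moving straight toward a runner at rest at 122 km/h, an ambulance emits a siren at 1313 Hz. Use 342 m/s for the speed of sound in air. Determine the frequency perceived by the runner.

1457 Hz

122 km/h = 33.89 m/s.
With the source moving toward a stationary observer, f' = f · v/(v − v_s).
f' = 1313 × 342/(342 − 33.89) = 1313 × 342/308.1 ≈ 1457 Hz.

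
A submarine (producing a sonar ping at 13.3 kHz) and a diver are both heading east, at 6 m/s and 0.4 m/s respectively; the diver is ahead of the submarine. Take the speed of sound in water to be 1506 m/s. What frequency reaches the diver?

13.35 kHz

The diver is ahead, so the submarine is moving toward it while the diver is moving away from the submarine.
General Doppler shift: f' = f · (v − v_o)/(v − v_s).
f' = 13.3 × (1506 − 0.4)/(1506 − 6) = 13.3 × 1505.6/1500 ≈ 13.35 kHz.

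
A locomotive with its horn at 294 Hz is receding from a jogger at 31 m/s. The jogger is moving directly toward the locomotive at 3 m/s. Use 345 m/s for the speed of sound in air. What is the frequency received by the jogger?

General Doppler shift: f' = f · (v + v_o)/(v + v_s).
f' = 294 × (345 + 3)/(345 + 31) = 294 × 348/376 ≈ 272 Hz.

272 Hz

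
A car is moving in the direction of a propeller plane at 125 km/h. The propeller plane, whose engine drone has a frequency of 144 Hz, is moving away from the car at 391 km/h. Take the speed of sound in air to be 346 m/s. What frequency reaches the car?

391 km/h = 108.6 m/s; 125 km/h = 34.72 m/s.
Both move, so f' = f · (v + v_o)/(v + v_s).
f' = 144 × (346 + 34.72)/(346 + 108.6) = 144 × 380.72/454.61 ≈ 121 Hz.

121 Hz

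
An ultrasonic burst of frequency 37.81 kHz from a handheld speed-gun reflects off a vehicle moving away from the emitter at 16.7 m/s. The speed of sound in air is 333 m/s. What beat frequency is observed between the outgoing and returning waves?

The vehicle first receives the wave as a moving observer: f₁ = f₀ · (v − u)/v = 37.81 × (333 − 16.7)/333 ≈ 35.91 kHz.
The reflection then acts as a moving source: f₂ = f₁ · v/(v + u) ≈ 34.20 kHz.
Beat frequency (with f₀ = 37810 Hz): |f₂ − f₀| = 2u·f₀/(v + u) = 2 × 16.7 × 37810/349.7 ≈ 3611 Hz.

3611 Hz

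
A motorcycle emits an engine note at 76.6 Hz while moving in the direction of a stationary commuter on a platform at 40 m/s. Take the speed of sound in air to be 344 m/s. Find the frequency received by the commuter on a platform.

Only the source moves, toward the listener, so f' = f · v/(v − v_s).
f' = 76.6 × 344/(344 − 40) = 76.6 × 344/304 ≈ 87 Hz.

87 Hz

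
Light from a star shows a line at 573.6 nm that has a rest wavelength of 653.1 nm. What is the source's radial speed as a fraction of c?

0.129

λ'/λ₀ = 0.8783 < 1 (blueshift), so the source is approaching.
λ'/λ₀ = √((1 − β)/(1 + β)) for an approaching source ⇒ β = (1 − r²)/(1 + r²) with r = λ'/λ₀.
β = (1 − 0.7714)/(1 + 0.7714) ≈ 0.129.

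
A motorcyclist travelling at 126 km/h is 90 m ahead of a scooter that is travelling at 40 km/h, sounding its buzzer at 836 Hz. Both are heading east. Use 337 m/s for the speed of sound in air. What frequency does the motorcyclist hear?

40 km/h = 11.11 m/s; 126 km/h = 35 m/s.
The motorcyclist is ahead, so the scooter is moving toward it while the motorcyclist is moving away from the scooter.
Both move, so f' = f · (v − v_o)/(v − v_s).
f' = 836 × (337 − 35)/(337 − 11.11) = 836 × 302/325.89 ≈ 775 Hz.

775 Hz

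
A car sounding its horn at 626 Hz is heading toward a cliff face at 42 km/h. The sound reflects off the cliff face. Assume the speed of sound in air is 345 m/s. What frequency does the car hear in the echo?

42 km/h = 11.67 m/s.
The cliff face receives the sound from a moving source: f₁ = f₀ · v/(v − v_e) = 626 × 345/333.33 ≈ 648 Hz.
On the return leg the car is a moving observer: f₂ = f₁ · (v + v_e)/v = 648 × 356.67/345 ≈ 670 Hz.
Equivalently f₂ = f₀ · (v + v_e)/(v − v_e).

670 Hz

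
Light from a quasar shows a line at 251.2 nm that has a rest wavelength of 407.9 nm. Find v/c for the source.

λ'/λ₀ = 0.6158 < 1 (blueshift), so the source is approaching.
λ'/λ₀ = √((1 − β)/(1 + β)) for an approaching source ⇒ β = (1 − r²)/(1 + r²) with r = λ'/λ₀.
β = (1 − 0.3793)/(1 + 0.3793) ≈ 0.450.

0.450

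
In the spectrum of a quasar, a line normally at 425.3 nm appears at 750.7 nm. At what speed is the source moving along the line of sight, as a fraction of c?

λ'/λ₀ = 1.7651 > 1 (redshift), so the source is receding.
λ'/λ₀ = √((1 + β)/(1 − β)) for a receding source ⇒ β = (r² − 1)/(r² + 1) with r = λ'/λ₀.
β = (3.1156 − 1)/(3.1156 + 1) ≈ 0.514.

0.514c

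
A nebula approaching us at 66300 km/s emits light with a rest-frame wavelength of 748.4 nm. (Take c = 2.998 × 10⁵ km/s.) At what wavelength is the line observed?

β = v/c = 66300/299800 = 0.2211.
Relativistic Doppler for wavelength: λ' = λ₀ · √((1 − β)/(1 + β)).
λ' = 748.4 × √(0.7789/1.2211) = 748.4 × 0.79863 ≈ 597.7 nm.

597.7 nm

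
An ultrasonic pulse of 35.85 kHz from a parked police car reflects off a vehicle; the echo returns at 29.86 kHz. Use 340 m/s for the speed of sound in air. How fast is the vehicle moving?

Double Doppler shift off a moving reflector: f₂ = f₀ · (v + u)/(v − u) (u > 0 toward emitter).
Rearranging, u = v · (f₂ − f₀)/(f₂ + f₀) = 340 × -5.99/65.71 ≈ -31 m/s.
So the vehicle is moving at 31 m/s away from the emitter.

31 m/s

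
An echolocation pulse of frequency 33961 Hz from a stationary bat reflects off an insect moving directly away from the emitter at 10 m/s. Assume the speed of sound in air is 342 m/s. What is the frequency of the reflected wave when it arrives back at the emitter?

32031 Hz

At the insect (a moving observer), f₁ = f₀ · (v − u)/v = 33961 × 332/342 ≈ 32968 Hz.
The reflection then acts as a moving source: f₂ = f₁ · v/(v + u) ≈ 32031 Hz.
Equivalently f₂ = f₀ · (v − u)/(v + u).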